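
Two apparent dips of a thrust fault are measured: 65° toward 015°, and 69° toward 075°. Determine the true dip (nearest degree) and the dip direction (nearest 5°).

true dip 70°, dip direction 055°

The two traces are lines in the plane: v₁ = (sin 15°·cos 65°, cos 15°·cos 65°, −sin 65°), v₂ = (sin 75°·cos 69°, cos 75°·cos 69°, −sin 69°).
Cross product v₁ × v₂ gives the pole to the plane: n ∝ (0.297, 0.212, 0.131).
tan δ = √(n_x²+n_y²)/n_z = 0.365/0.131, so δ = 70.2°.
Dip direction = azimuth of (n_x, n_y) = atan2(0.297, 0.212) = 55°.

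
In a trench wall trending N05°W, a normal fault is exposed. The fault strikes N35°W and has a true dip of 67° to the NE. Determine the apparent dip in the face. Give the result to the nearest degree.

Angle between strike (N35°W) and section (N05°W): β = 30°.
tan α = tan 67° × sin 30° = 2.3559 × 0.5000 = 1.1779
apparent dip = arctan 1.1779 = 49.67°

50°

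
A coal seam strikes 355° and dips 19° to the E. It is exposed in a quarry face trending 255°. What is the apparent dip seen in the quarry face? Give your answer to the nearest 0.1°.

The strike is 355° and the section trends 255°; the acute angle between them is β = 80°.
tan α = tan 19° × sin 80° = 0.3443 × 0.9848 = 0.3391
α = arctan(0.3391) = 18.73°

18.7°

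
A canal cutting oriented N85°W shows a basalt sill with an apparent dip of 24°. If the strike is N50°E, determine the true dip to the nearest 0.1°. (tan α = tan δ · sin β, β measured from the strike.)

32.2°

The section is 45° from the strike.
tan δ = tan α / sin β = tan 24° / sin 45° = 0.4452 / 0.7071 = 0.6296
δ = arctan(0.6296) = 32.20°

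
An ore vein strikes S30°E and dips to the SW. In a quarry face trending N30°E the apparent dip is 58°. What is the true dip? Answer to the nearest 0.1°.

61.6°

β = acute angle between strike S30°E and section N30°E = 60°.
tan δ = tan α / sin β = tan 58° / sin 60° = 1.6003 / 0.8660 = 1.8479
δ = arctan(1.8479) = 61.58°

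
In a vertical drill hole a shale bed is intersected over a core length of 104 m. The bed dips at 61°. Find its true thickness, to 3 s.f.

50.4 m

True thickness t = h · cos(dip) = 104 × cos 61°
t = 104 × 0.4848 = 50.420 m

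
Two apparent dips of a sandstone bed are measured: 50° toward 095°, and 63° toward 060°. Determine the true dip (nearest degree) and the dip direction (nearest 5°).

Each apparent-dip line lies in the plane. As unit vectors (x east, y north, z up), v₁ plunges 50°→095° and v₂ plunges 63°→060°.
Cross product v₁ × v₂ gives the pole to the plane: n ∝ (0.224, 0.269, 0.167).
tan δ = √(n_x²+n_y²)/n_z = 0.350/0.167, so δ = 64.5°.
Dip direction = atan2(0.224, 0.269) = 40° (azimuth of n's horizontal projection).

true dip 64°, dip direction 040°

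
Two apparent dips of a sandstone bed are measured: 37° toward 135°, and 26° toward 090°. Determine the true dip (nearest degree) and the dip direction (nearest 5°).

Each apparent-dip line lies in the plane. As unit vectors (x east, y north, z up), v₁ plunges 37°→135° and v₂ plunges 26°→090°.
The plane normal is n = v₁ × v₂ ∝ (0.248, -0.293, 0.508).
Dip δ = arctan(|n_h|/n_z) = arctan(0.384/0.508) = 37.1°.
The horizontal component of n points toward azimuth atan2(n_x, n_y) = 140°, the dip direction.

true dip 37°, dip direction 140°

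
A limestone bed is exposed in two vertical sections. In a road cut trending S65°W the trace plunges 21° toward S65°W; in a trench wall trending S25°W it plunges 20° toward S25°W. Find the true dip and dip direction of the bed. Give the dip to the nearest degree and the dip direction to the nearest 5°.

true dip 22°, dip direction 230°

Each apparent-dip line lies in the plane. As unit vectors (x east, y north, z up), v₁ plunges 21°→S65°W and v₂ plunges 20°→S25°W.
The plane normal is n = v₁ × v₂ ∝ (-0.170, -0.147, 0.564).
Dip δ = arctan(|n_h|/n_z) = arctan(0.225/0.564) = 21.8°.
Dip direction = azimuth of (n_x, n_y) = atan2(-0.170, -0.147) = 229°.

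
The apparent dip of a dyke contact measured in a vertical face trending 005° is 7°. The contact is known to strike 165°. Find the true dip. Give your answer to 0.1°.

The section is 20° from the strike.
tan δ = tan α / sin β = tan 7° / sin 20° = 0.1228 / 0.3420 = 0.3590
δ = arctan(0.3590) = 19.75°

19.7°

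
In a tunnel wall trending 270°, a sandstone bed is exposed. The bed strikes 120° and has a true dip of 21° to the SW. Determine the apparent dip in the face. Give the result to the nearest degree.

11°

The strike is 120° and the section trends 270°; the acute angle between them is β = 30°.
tan α = tan 21° × sin 30° = 0.3839 × 0.5000 = 0.1919
apparent dip = arctan 0.1919 = 10.86°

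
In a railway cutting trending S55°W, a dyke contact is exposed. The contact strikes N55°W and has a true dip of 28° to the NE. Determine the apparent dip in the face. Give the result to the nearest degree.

27°

The strike is N55°W and the section trends S55°W; the acute angle between them is β = 70°.
tan(apparent dip) = tan 28° · sin 70° = 0.4996
apparent dip = arctan 0.4996 = 26.55°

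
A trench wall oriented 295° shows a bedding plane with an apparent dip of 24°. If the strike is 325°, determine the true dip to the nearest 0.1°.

β = acute angle between strike 325° and section 295° = 30°.
tan δ = tan α / sin β = tan 24° / sin 30° = 0.4452 / 0.5000 = 0.8905
δ = arctan(0.8905) = 41.68°

41.7°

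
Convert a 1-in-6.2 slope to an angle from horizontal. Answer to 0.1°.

9.2°

tan θ = 1/6.2 = 0.1613
θ = arctan(0.1613) = 9.16°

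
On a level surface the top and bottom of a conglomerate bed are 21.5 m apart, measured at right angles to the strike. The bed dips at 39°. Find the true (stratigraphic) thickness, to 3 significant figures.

13.5 m

True thickness t = w · sin(dip) = 21.5 × sin 39°
t = 21.5 × 0.6293 = 13.530 m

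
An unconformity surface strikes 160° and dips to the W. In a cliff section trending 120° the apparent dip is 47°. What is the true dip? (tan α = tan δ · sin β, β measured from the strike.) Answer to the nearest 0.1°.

59.1°

The section is 40° from the strike.
tan δ = tan α / sin β = tan 47° / sin 40° = 1.0724 / 0.6428 = 1.6683
true dip = arctan 1.6683 = 59.06°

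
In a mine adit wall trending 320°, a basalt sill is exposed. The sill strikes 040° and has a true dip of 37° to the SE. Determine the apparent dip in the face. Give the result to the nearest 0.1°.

36.6°

The strike is 040° and the section trends 320°; the acute angle between them is β = 80°.
tan α = tan 37° × sin 80° = 0.7536 × 0.9848 = 0.7421
apparent dip = arctan 0.7421 = 36.58°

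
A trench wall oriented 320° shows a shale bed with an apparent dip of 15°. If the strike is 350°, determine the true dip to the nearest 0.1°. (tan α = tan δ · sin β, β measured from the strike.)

28.2°

β = acute angle between strike 350° and section 320° = 30°.
tan(true dip) = tan 15° / sin 30° = 0.5359
true dip = arctan 0.5359 = 28.19°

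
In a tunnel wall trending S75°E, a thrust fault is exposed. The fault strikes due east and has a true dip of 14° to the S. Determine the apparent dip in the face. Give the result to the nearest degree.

4°

The section lies 15° from the strike.
tan(apparent dip) = tan 14° · sin 15° = 0.0645
α = arctan(0.0645) = 3.69°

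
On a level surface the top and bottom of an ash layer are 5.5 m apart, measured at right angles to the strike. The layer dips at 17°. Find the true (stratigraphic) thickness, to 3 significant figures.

True thickness t = w · sin(dip) = 5.5 × sin 17°
t = 5.5 × 0.2924 = 1.608 m

1.61 m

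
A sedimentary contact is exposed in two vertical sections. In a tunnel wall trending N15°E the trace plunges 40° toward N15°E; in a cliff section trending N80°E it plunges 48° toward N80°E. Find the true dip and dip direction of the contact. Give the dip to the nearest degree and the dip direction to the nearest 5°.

true dip 50°, dip direction 060°

Each apparent-dip line lies in the plane. As unit vectors (x east, y north, z up), v₁ plunges 40°→N15°E and v₂ plunges 48°→N80°E.
n = v₁ × v₂ = (0.475, 0.276, 0.465) (taken with n_z > 0).
Dip δ = arctan(|n_h|/n_z) = arctan(0.550/0.465) = 49.8°.
The horizontal component of n points toward azimuth atan2(n_x, n_y) = 60°, the dip direction.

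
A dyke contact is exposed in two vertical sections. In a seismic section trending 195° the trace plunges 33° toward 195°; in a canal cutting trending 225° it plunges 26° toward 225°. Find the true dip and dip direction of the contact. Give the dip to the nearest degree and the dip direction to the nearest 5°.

The two traces are lines in the plane: v₁ = (sin 195°·cos 33°, cos 195°·cos 33°, −sin 33°), v₂ = (sin 225°·cos 26°, cos 225°·cos 26°, −sin 26°).
The plane normal is n = v₁ × v₂ ∝ (-0.009, -0.251, 0.377).
Dip δ = arctan(|n_h|/n_z) = arctan(0.251/0.377) = 33.7°.
Dip direction = atan2(-0.009, -0.251) = 182° (azimuth of n's horizontal projection).

true dip 34°, dip direction 180°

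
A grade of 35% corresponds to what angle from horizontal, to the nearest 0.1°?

19.3°

tan θ = 35/100 = 0.3500
θ = arctan(0.3500) = 19.29°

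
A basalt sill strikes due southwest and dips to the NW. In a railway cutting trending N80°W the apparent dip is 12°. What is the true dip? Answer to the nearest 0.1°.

β = acute angle between strike due southwest and section N80°W = 55°.
tan δ = tan α / sin β = tan 12° / sin 55° = 0.2126 / 0.8192 = 0.2595
true dip = arctan 0.2595 = 14.55°

14.5°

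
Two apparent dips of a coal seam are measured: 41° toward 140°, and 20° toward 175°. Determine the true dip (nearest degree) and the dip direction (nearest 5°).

true dip 47°, dip direction 105°

Represent each trace as a vector plunging at its apparent dip toward its trend (east-north-up frame): v₁ = (0.485, -0.578, -0.656), v₂ = (0.082, -0.936, -0.342).
Cross product v₁ × v₂ gives the pole to the plane: n ∝ (0.416, -0.112, 0.407).
Dip δ = arctan(|n_h|/n_z) = arctan(0.431/0.407) = 46.7°.
The horizontal component of n points toward azimuth atan2(n_x, n_y) = 105°, the dip direction.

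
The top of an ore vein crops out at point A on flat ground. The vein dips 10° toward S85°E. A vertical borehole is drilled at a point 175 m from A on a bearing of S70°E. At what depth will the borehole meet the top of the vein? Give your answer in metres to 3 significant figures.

29.8 m

The hole lies 15° from the dip direction, so the down-dip offset is 175 × cos 15° = 169.04 m.
Depth = down-dip offset × tan(dip) = 169.04 × tan 10° = 169.04 × 0.1763
Depth = 29.81 m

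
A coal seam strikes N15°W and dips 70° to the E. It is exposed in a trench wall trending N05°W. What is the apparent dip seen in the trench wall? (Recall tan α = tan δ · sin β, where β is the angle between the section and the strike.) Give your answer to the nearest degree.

26°

Angle between strike (N15°W) and section (N05°W): β = 10°.
tan α = tan 70° × sin 10° = 2.7475 × 0.1736 = 0.4771
apparent dip = arctan 0.4771 = 25.51°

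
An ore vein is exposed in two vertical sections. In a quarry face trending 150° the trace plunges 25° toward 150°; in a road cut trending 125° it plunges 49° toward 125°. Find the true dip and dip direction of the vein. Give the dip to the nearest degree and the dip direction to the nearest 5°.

true dip 61°, dip direction 075°

Each apparent-dip line lies in the plane. As unit vectors (x east, y north, z up), v₁ plunges 25°→150° and v₂ plunges 49°→125°.
The plane normal is n = v₁ × v₂ ∝ (0.433, 0.115, 0.251).
Dip δ = arctan(|n_h|/n_z) = arctan(0.448/0.251) = 60.7°.
Dip direction = azimuth of (n_x, n_y) = atan2(0.433, 0.115) = 75°.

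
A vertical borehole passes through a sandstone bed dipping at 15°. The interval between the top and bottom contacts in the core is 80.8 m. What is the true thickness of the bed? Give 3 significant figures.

True thickness t = h · cos(dip) = 80.8 × cos 15°
t = 80.8 × 0.9659 = 78.047 m

78.0 m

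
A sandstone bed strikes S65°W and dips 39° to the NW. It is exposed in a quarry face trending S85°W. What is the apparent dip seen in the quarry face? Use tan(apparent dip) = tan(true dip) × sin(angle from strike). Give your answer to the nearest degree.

15°

Angle between strike (S65°W) and section (S85°W): β = 20°.
tan α = tan 39° × sin 20° = 0.8098 × 0.3420 = 0.2770
apparent dip = arctan 0.2770 = 15.48°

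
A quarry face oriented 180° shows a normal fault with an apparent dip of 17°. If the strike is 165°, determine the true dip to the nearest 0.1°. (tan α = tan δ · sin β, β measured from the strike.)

49.8°

The section is 15° from the strike.
tan(true dip) = tan 17° / sin 15° = 1.1813
δ = arctan(1.1813) = 49.75°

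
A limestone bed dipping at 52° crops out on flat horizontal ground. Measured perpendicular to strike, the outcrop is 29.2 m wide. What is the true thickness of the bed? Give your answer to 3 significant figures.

23.0 m

True thickness t = w · sin(dip) = 29.2 × sin 52°
t = 29.2 × 0.7880 = 23.010 m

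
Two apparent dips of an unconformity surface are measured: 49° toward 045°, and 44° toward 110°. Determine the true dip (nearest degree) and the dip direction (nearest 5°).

The two traces are lines in the plane: v₁ = (sin 45°·cos 49°, cos 45°·cos 49°, −sin 49°), v₂ = (sin 110°·cos 44°, cos 110°·cos 44°, −sin 44°).
The plane normal is n = v₁ × v₂ ∝ (0.508, 0.188, 0.428).
tan δ = √(n_x²+n_y²)/n_z = 0.542/0.428, so δ = 51.7°.
The horizontal component of n points toward azimuth atan2(n_x, n_y) = 70°, the dip direction.

true dip 52°, dip direction 070°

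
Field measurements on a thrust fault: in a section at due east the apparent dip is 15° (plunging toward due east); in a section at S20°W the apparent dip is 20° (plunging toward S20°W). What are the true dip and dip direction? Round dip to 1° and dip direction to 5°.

Represent each trace as a vector plunging at its apparent dip toward its trend (east-north-up frame): v₁ = (0.966, 0.000, -0.259), v₂ = (-0.321, -0.883, -0.342).
Cross product v₁ × v₂ gives the pole to the plane: n ∝ (0.229, -0.414, 0.853).
Dip δ = arctan(|n_h|/n_z) = arctan(0.472/0.853) = 29.0°.
The horizontal component of n points toward azimuth atan2(n_x, n_y) = 151°, the dip direction.

true dip 29°, dip direction 150°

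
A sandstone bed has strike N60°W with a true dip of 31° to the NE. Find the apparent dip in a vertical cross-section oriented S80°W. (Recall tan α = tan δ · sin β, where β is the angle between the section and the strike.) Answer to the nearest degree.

The strike is N60°W and the section trends S80°W; the acute angle between them is β = 40°.
tan α = tan 31° × sin 40° = 0.6009 × 0.6428 = 0.3862
α = arctan(0.3862) = 21.12°

21°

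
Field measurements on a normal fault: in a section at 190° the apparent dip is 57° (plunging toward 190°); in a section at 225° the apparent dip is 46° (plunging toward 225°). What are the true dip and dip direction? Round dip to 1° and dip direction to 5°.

Each apparent-dip line lies in the plane. As unit vectors (x east, y north, z up), v₁ plunges 57°→190° and v₂ plunges 46°→225°.
Cross product v₁ × v₂ gives the pole to the plane: n ∝ (0.026, -0.344, 0.217).
tan δ = √(n_x²+n_y²)/n_z = 0.345/0.217, so δ = 57.8°.
Dip direction = azimuth of (n_x, n_y) = atan2(0.026, -0.344) = 176°.

true dip 58°, dip direction 175°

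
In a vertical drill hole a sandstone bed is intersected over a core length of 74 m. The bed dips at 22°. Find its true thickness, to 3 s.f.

True thickness t = h · cos(dip) = 74 × cos 22°
t = 74 × 0.9272 = 68.612 m

68.6 m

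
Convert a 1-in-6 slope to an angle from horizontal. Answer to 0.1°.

9.5°

tan θ = 1/6 = 0.1667
θ = arctan(0.1667) = 9.46°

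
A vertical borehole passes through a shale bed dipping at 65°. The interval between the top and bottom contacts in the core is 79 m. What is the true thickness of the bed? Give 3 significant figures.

33.4 m

True thickness t = h · cos(dip) = 79 × cos 65°
t = 79 × 0.4226 = 33.387 m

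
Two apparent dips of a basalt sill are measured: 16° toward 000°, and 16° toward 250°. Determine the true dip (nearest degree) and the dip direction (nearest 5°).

Each apparent-dip line lies in the plane. As unit vectors (x east, y north, z up), v₁ plunges 16°→000° and v₂ plunges 16°→250°.
n = v₁ × v₂ = (-0.356, 0.249, 0.868) (taken with n_z > 0).
tan δ = √(n_x²+n_y²)/n_z = 0.434/0.868, so δ = 26.6°.
Dip direction = azimuth of (n_x, n_y) = atan2(-0.356, 0.249) = 305°.

true dip 27°, dip direction 305°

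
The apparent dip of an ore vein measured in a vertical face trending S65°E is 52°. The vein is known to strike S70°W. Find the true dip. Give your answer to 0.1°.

The section is 45° from the strike.
tan(true dip) = tan 52° / sin 45° = 1.8101
δ = arctan(1.8101) = 61.08°

61.1°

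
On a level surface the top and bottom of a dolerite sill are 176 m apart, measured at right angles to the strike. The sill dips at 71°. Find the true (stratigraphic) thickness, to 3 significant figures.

True thickness t = w · sin(dip) = 176 × sin 71°
t = 176 × 0.9455 = 166.411 m

166 m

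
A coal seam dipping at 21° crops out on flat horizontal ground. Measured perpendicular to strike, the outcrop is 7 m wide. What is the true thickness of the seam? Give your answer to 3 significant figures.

True thickness t = w · sin(dip) = 7 × sin 21°
t = 7 × 0.3584 = 2.509 m

2.51 m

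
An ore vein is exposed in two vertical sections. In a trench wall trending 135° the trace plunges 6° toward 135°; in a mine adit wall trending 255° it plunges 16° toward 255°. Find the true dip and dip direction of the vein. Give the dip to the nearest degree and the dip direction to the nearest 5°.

Each apparent-dip line lies in the plane. As unit vectors (x east, y north, z up), v₁ plunges 6°→135° and v₂ plunges 16°→255°.
Cross product v₁ × v₂ gives the pole to the plane: n ∝ (-0.168, -0.291, 0.828).
tan δ = √(n_x²+n_y²)/n_z = 0.336/0.828, so δ = 22.1°.
The horizontal component of n points toward azimuth atan2(n_x, n_y) = 210°, the dip direction.

true dip 22°, dip direction 210°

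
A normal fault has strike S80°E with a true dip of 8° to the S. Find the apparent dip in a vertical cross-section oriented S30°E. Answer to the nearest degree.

6°

The strike is S80°E and the section trends S30°E; the acute angle between them is β = 50°.
tan α = tan 8° × sin 50° = 0.1405 × 0.7660 = 0.1077
α = arctan(0.1077) = 6.14°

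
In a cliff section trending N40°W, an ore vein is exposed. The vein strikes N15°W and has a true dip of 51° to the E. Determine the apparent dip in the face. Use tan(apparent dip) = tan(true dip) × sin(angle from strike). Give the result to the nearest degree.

28°

Angle between strike (N15°W) and section (N40°W): β = 25°.
tan α = tan 51° × sin 25° = 1.2349 × 0.4226 = 0.5219
apparent dip = arctan 0.5219 = 27.56°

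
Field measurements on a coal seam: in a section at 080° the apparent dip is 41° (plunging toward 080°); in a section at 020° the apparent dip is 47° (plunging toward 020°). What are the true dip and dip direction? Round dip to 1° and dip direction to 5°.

true dip 49°, dip direction 040°

Each apparent-dip line lies in the plane. As unit vectors (x east, y north, z up), v₁ plunges 41°→080° and v₂ plunges 47°→020°.
The plane normal is n = v₁ × v₂ ∝ (0.325, 0.391, 0.446).
Dip δ = arctan(|n_h|/n_z) = arctan(0.508/0.446) = 48.7°.
Dip direction = azimuth of (n_x, n_y) = atan2(0.325, 0.391) = 40°.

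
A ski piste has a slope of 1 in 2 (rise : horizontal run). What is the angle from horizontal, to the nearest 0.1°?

26.6°

tan θ = 1/2 = 0.5000
θ = arctan(0.5000) = 26.57°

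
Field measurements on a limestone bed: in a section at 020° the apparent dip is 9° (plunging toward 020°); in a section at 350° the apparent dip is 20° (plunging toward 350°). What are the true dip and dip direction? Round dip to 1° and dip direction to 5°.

The two traces are lines in the plane: v₁ = (sin 20°·cos 9°, cos 20°·cos 9°, −sin 9°), v₂ = (sin 350°·cos 20°, cos 350°·cos 20°, −sin 20°).
The plane normal is n = v₁ × v₂ ∝ (-0.173, 0.141, 0.464).
True dip = arccos(n_z / |n|) = arccos(0.9014) = 25.7°.
Dip direction = atan2(-0.173, 0.141) = 309° (azimuth of n's horizontal projection).

true dip 26°, dip direction 310°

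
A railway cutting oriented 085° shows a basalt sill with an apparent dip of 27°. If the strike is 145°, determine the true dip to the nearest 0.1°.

β = acute angle between strike 145° and section 085° = 60°.
tan δ = tan α / sin β = tan 27° / sin 60° = 0.5095 / 0.8660 = 0.5883
δ = arctan(0.5883) = 30.47°

30.5°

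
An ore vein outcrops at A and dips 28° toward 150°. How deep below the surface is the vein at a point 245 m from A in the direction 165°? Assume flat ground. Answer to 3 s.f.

126 m

The hole lies 15° from the dip direction, so the down-dip offset is 245 × cos 15° = 236.65 m.
Depth = down-dip offset × tan(dip) = 236.65 × tan 28° = 236.65 × 0.5317
Depth = 125.83 m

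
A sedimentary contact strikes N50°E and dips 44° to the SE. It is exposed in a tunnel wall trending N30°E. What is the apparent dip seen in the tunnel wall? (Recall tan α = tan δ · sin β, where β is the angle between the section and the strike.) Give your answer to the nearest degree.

The strike is N50°E and the section trends N30°E; the acute angle between them is β = 20°.
tan α = tan 44° × sin 20° = 0.9657 × 0.3420 = 0.3303
α = arctan(0.3303) = 18.28°

18°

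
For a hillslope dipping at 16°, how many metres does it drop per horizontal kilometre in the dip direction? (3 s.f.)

drop per km = 1000 × tan 16° = 1000 × 0.2867

287 m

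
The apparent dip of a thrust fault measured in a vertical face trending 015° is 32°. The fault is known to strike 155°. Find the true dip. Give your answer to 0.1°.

44.2°

The section is 40° from the strike.
tan(true dip) = tan 32° / sin 40° = 0.9721
true dip = arctan 0.9721 = 44.19°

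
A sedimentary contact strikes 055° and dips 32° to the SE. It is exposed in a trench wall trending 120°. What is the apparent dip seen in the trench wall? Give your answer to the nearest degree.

30°

The section lies 65° from the strike.
tan(apparent dip) = tan 32° · sin 65° = 0.5663
apparent dip = arctan 0.5663 = 29.52°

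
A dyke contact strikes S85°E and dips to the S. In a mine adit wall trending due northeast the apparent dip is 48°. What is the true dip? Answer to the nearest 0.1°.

β = acute angle between strike S85°E and section due northeast = 50°.
tan δ = tan α / sin β = tan 48° / sin 50° = 1.1106 / 0.7660 = 1.4498
true dip = arctan 1.4498 = 55.40°

55.4°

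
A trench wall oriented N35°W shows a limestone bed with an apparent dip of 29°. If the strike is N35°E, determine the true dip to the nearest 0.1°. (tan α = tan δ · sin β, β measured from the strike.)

The section is 70° from the strike.
tan(true dip) = tan 29° / sin 70° = 0.5899
true dip = arctan 0.5899 = 30.54°

30.5°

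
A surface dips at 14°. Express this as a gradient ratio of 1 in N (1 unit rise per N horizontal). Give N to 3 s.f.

1 in 4.01

1 : N means tan θ = 1/N, so N = 1/tan 14° = 1/0.2493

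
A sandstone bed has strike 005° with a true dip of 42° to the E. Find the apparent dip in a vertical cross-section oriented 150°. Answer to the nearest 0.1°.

27.3°

The section lies 35° from the strike.
tan α = tan 42° × sin 35° = 0.9004 × 0.5736 = 0.5165
α = arctan(0.5165) = 27.31°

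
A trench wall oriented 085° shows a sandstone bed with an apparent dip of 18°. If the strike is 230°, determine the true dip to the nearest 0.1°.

29.5°

The section is 35° from the strike.
tan δ = tan α / sin β = tan 18° / sin 35° = 0.3249 / 0.5736 = 0.5665
true dip = arctan 0.5665 = 29.53°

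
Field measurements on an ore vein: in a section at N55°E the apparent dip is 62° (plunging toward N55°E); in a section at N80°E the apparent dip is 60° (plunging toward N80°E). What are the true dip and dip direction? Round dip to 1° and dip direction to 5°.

true dip 62°, dip direction 055°

Each apparent-dip line lies in the plane. As unit vectors (x east, y north, z up), v₁ plunges 62°→N55°E and v₂ plunges 60°→N80°E.
Cross product v₁ × v₂ gives the pole to the plane: n ∝ (0.157, 0.102, 0.099).
True dip = arccos(n_z / |n|) = arccos(0.4693) = 62.0°.
The horizontal component of n points toward azimuth atan2(n_x, n_y) = 57°, the dip direction.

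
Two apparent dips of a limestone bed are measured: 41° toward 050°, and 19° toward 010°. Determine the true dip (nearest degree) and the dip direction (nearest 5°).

true dip 45°, dip direction 080°

Represent each trace as a vector plunging at its apparent dip toward its trend (east-north-up frame): v₁ = (0.578, 0.485, -0.656), v₂ = (0.164, 0.931, -0.326).
The plane normal is n = v₁ × v₂ ∝ (0.453, 0.081, 0.459).
tan δ = √(n_x²+n_y²)/n_z = 0.460/0.459, so δ = 45.1°.
Dip direction = azimuth of (n_x, n_y) = atan2(0.453, 0.081) = 80°.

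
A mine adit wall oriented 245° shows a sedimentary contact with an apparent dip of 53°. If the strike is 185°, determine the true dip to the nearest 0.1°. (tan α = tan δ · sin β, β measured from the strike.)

56.9°

The section is 60° from the strike.
tan δ = tan α / sin β = tan 53° / sin 60° = 1.3270 / 0.8660 = 1.5323
true dip = arctan 1.5323 = 56.87°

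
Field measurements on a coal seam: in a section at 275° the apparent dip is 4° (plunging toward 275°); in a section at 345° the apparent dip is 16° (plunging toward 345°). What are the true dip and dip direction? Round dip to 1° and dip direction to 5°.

Each apparent-dip line lies in the plane. As unit vectors (x east, y north, z up), v₁ plunges 4°→275° and v₂ plunges 16°→345°.
The plane normal is n = v₁ × v₂ ∝ (-0.041, 0.257, 0.901).
tan δ = √(n_x²+n_y²)/n_z = 0.260/0.901, so δ = 16.1°.
The horizontal component of n points toward azimuth atan2(n_x, n_y) = 351°, the dip direction.

true dip 16°, dip direction 350°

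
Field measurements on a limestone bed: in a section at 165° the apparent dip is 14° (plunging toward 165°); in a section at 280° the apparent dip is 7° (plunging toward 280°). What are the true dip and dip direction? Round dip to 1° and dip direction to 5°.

true dip 20°, dip direction 210°

Represent each trace as a vector plunging at its apparent dip toward its trend (east-north-up frame): v₁ = (0.251, -0.937, -0.242), v₂ = (-0.977, 0.172, -0.122).
Cross product v₁ × v₂ gives the pole to the plane: n ∝ (-0.156, -0.267, 0.873).
Dip δ = arctan(|n_h|/n_z) = arctan(0.309/0.873) = 19.5°.
Dip direction = atan2(-0.156, -0.267) = 210° (azimuth of n's horizontal projection).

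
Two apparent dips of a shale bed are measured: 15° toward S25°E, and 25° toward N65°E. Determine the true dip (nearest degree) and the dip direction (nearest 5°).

true dip 28°, dip direction 095°

Each apparent-dip line lies in the plane. As unit vectors (x east, y north, z up), v₁ plunges 15°→S25°E and v₂ plunges 25°→N65°E.
The plane normal is n = v₁ × v₂ ∝ (0.469, -0.040, 0.875).
True dip = arccos(n_z / |n|) = arccos(0.8807) = 28.3°.
The horizontal component of n points toward azimuth atan2(n_x, n_y) = 95°, the dip direction.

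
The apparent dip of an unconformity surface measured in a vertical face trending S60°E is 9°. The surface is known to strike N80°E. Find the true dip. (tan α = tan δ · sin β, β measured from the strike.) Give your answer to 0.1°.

The section is 40° from the strike.
tan(true dip) = tan 9° / sin 40° = 0.2464
δ = arctan(0.2464) = 13.84°

13.8°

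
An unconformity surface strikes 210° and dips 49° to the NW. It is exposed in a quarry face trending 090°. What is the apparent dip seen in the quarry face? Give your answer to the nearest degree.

Angle between strike (210°) and section (090°): β = 60°.
tan(apparent dip) = tan 49° · sin 60° = 0.9962
α = arctan(0.9962) = 44.89°

45°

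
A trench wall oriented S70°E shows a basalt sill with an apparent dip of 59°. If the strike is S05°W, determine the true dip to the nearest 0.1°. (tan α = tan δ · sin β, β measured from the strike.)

The section is 75° from the strike.
tan δ = tan α / sin β = tan 59° / sin 75° = 1.6643 / 0.9659 = 1.7230
δ = arctan(1.7230) = 59.87°

59.9°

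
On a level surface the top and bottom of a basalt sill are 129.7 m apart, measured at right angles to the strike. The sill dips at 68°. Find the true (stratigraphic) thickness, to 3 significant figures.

120 m

True thickness t = w · sin(dip) = 129.7 × sin 68°
t = 129.7 × 0.9272 = 120.256 m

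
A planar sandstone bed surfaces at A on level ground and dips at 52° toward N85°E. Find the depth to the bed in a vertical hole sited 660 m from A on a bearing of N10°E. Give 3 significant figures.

The hole lies 75° from the dip direction, so the down-dip offset is 660 × cos 75° = 170.82 m.
Depth = down-dip offset × tan(dip) = 170.82 × tan 52° = 170.82 × 1.2799
Depth = 218.64 m

219 m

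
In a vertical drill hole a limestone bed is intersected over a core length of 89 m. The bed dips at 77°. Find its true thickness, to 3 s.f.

True thickness t = h · cos(dip) = 89 × cos 77°
t = 89 × 0.2250 = 20.021 m

20.0 m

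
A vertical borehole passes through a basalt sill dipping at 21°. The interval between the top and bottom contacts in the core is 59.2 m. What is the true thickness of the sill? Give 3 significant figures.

55.3 m

True thickness t = h · cos(dip) = 59.2 × cos 21°
t = 59.2 × 0.9336 = 55.268 m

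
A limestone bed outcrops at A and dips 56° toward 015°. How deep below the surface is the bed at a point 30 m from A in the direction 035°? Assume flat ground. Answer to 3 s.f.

The hole lies 20° from the dip direction, so the down-dip offset is 30 × cos 20° = 28.19 m.
Depth = down-dip offset × tan(dip) = 28.19 × tan 56° = 28.19 × 1.4826
Depth = 41.79 m

41.8 m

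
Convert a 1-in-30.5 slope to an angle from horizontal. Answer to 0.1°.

1.9°

tan θ = 1/30.5 = 0.0328
θ = arctan(0.0328) = 1.88°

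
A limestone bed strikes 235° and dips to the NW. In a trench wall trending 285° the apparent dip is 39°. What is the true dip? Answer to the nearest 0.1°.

46.6°

The section is 50° from the strike.
tan δ = tan α / sin β = tan 39° / sin 50° = 0.8098 / 0.7660 = 1.0571
δ = arctan(1.0571) = 46.59°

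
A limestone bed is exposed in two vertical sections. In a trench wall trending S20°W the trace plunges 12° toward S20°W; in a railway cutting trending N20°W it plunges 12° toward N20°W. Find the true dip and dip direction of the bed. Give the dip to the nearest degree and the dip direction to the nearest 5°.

true dip 32°, dip direction 270°

The two traces are lines in the plane: v₁ = (sin 200°·cos 12°, cos 200°·cos 12°, −sin 12°), v₂ = (sin 340°·cos 12°, cos 340°·cos 12°, −sin 12°).
The plane normal is n = v₁ × v₂ ∝ (-0.382, 0.000, 0.615).
True dip = arccos(n_z / |n|) = arccos(0.8493) = 31.9°.
Dip direction = atan2(-0.382, 0.000) = 270° (azimuth of n's horizontal projection).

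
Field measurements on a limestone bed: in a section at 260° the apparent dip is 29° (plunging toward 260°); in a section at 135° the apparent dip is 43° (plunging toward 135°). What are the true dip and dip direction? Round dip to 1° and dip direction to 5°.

true dip 58°, dip direction 190°

Represent each trace as a vector plunging at its apparent dip toward its trend (east-north-up frame): v₁ = (-0.861, -0.152, -0.485), v₂ = (0.517, -0.517, -0.682).
Cross product v₁ × v₂ gives the pole to the plane: n ∝ (-0.147, -0.838, 0.524).
True dip = arccos(n_z / |n|) = arccos(0.5243) = 58.4°.
Dip direction = azimuth of (n_x, n_y) = atan2(-0.147, -0.838) = 190°.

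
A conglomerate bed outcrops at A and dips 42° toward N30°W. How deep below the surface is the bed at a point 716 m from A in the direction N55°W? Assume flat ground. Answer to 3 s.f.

The hole lies 25° from the dip direction, so the down-dip offset is 716 × cos 25° = 648.92 m.
Depth = down-dip offset × tan(dip) = 648.92 × tan 42° = 648.92 × 0.9004
Depth = 584.29 m

584 m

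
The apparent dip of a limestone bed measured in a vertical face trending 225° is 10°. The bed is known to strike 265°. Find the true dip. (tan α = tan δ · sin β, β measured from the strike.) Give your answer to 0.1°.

15.3°

The section is 40° from the strike.
tan(true dip) = tan 10° / sin 40° = 0.2743
true dip = arctan 0.2743 = 15.34°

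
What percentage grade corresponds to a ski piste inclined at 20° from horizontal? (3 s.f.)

grade % = 100 × tan 20° = 100 × 0.3640

36.4%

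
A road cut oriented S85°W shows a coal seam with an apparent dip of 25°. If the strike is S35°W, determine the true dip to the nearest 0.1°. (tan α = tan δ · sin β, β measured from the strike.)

31.3°

β = acute angle between strike S35°W and section S85°W = 50°.
tan(true dip) = tan 25° / sin 50° = 0.6087
true dip = arctan 0.6087 = 31.33°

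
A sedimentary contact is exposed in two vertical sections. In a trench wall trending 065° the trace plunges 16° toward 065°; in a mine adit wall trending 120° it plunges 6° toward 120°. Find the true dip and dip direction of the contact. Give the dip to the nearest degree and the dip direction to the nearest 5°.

true dip 16°, dip direction 050°

Represent each trace as a vector plunging at its apparent dip toward its trend (east-north-up frame): v₁ = (0.871, 0.406, -0.276), v₂ = (0.861, -0.497, -0.105).
The plane normal is n = v₁ × v₂ ∝ (0.180, 0.146, 0.783).
True dip = arccos(n_z / |n|) = arccos(0.9589) = 16.5°.
Dip direction = atan2(0.180, 0.146) = 51° (azimuth of n's horizontal projection).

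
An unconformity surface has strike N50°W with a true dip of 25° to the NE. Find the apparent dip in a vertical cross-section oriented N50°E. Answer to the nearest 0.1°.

24.7°

The section lies 80° from the strike.
tan(apparent dip) = tan 25° · sin 80° = 0.4592
apparent dip = arctan 0.4592 = 24.67°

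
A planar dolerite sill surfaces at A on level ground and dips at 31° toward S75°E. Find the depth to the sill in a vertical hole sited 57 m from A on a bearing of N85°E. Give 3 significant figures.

The hole lies 20° from the dip direction, so the down-dip offset is 57 × cos 20° = 53.56 m.
Depth = down-dip offset × tan(dip) = 53.56 × tan 31° = 53.56 × 0.6009
Depth = 32.18 m

32.2 m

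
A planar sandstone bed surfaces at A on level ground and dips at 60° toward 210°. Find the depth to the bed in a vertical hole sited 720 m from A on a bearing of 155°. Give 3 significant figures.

The hole lies 55° from the dip direction, so the down-dip offset is 720 × cos 55° = 412.98 m.
Depth = down-dip offset × tan(dip) = 412.98 × tan 60° = 412.98 × 1.7321
Depth = 715.29 m

715 m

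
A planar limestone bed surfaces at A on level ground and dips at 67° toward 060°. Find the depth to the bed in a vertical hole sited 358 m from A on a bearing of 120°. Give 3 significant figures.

The hole lies 60° from the dip direction, so the down-dip offset is 358 × cos 60° = 179.00 m.
Depth = down-dip offset × tan(dip) = 179.00 × tan 67° = 179.00 × 2.3559
Depth = 421.70 m

422 m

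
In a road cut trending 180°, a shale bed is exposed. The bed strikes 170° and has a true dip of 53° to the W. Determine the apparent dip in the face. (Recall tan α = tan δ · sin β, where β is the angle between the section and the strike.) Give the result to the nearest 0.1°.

Angle between strike (170°) and section (180°): β = 10°.
tan α = tan 53° × sin 10° = 1.3270 × 0.1736 = 0.2304
apparent dip = arctan 0.2304 = 12.98°

13.0°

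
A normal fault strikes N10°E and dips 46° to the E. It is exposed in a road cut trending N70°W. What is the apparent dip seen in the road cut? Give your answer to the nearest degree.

46°

The strike is N10°E and the section trends N70°W; the acute angle between them is β = 80°.
tan(apparent dip) = tan 46° · sin 80° = 1.0198
α = arctan(1.0198) = 45.56°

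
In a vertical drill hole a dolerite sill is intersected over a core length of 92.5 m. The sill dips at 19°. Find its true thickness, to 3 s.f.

87.5 m

True thickness t = h · cos(dip) = 92.5 × cos 19°
t = 92.5 × 0.9455 = 87.460 m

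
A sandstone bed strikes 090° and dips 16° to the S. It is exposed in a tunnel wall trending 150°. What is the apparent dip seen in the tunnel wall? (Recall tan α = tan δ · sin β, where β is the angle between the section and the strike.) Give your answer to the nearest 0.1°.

The section lies 60° from the strike.
tan(apparent dip) = tan 16° · sin 60° = 0.2483
α = arctan(0.2483) = 13.95°

13.9°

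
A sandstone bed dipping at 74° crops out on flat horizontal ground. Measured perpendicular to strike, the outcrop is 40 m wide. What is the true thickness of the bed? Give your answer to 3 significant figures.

38.5 m

True thickness t = w · sin(dip) = 40 × sin 74°
t = 40 × 0.9613 = 38.450 m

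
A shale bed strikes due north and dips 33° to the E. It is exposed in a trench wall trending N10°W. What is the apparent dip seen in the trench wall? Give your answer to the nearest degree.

Angle between strike (due north) and section (N10°W): β = 10°.
tan(apparent dip) = tan 33° · sin 10° = 0.1128
apparent dip = arctan 0.1128 = 6.43°

6°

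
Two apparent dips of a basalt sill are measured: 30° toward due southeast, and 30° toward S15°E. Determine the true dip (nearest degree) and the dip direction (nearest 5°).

Each apparent-dip line lies in the plane. As unit vectors (x east, y north, z up), v₁ plunges 30°→due southeast and v₂ plunges 30°→S15°E.
Cross product v₁ × v₂ gives the pole to the plane: n ∝ (0.112, -0.194, 0.375).
True dip = arccos(n_z / |n|) = arccos(0.8584) = 30.9°.
The horizontal component of n points toward azimuth atan2(n_x, n_y) = 150°, the dip direction.

true dip 31°, dip direction 150°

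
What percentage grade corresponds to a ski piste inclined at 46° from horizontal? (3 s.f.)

grade % = 100 × tan 46° = 100 × 1.0355

104%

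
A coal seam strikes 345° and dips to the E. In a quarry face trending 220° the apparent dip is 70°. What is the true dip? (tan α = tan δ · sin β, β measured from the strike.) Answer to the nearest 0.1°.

β = acute angle between strike 345° and section 220° = 55°.
tan(true dip) = tan 70° / sin 55° = 3.3541
δ = arctan(3.3541) = 73.40°

73.4°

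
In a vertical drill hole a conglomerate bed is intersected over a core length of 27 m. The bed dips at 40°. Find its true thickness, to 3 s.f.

True thickness t = h · cos(dip) = 27 × cos 40°
t = 27 × 0.7660 = 20.683 m

20.7 m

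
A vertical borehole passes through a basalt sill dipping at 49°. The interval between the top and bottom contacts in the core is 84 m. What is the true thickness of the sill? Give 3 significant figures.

True thickness t = h · cos(dip) = 84 × cos 49°
t = 84 × 0.6561 = 55.109 m

55.1 m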